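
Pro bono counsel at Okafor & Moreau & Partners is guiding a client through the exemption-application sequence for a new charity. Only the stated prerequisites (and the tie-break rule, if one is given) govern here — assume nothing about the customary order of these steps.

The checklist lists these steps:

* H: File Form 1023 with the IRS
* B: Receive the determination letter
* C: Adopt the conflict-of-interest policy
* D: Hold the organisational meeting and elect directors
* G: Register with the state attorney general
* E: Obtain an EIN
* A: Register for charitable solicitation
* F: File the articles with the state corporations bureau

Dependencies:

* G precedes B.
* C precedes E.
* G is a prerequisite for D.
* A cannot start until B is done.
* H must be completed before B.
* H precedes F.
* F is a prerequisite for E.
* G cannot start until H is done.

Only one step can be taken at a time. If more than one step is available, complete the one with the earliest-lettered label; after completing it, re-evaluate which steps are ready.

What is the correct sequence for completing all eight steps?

C and H have no prerequisites; C has the earlier label, so C is first.
Next only H has its prerequisites met → H.
Ready: F and G. F has the earlier label → F.
E now also ready, so the ready set is {E, G}; E has the earlier label → E.
G needed H, now all done → G.
B and D are both available; B has the earlier label → B.
Now A and D have their prerequisites met. A has the earlier label, so A next.
D is the only step now ready → D.

C H F E G B A D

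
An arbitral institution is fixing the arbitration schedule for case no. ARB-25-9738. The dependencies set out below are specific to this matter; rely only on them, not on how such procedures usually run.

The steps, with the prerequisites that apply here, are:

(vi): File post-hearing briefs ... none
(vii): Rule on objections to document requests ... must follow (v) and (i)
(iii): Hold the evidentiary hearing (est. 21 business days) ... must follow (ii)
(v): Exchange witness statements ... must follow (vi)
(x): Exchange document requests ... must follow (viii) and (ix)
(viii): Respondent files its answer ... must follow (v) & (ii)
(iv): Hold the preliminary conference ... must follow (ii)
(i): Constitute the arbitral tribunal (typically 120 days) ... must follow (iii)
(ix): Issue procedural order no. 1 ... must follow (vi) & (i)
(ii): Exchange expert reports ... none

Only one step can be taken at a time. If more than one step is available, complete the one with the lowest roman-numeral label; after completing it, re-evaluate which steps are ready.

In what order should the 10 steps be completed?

Nothing is required for (ii) and (vi). (ii) has the earlier label → (ii) first.
(iii) and (iv) now also ready, so the ready set is {(iii), (iv), (vi)}; (iii) has the earlier label → (iii).
Ready: (i), (iv) and (vi). (i) has the earlier label → (i).
Now (iv) and (vi) have their prerequisites met. (iv) has the earlier label, so (iv) next.
Next only (vi) has its prerequisites met → (vi).
(v) and (ix) are both available; (v) has the earlier label → (v).
(vii), (viii) and (ix) are all available; (vii) has the earlier label → (vii).
Ready: (viii) and (ix). (viii) has the earlier label → (viii).
(ix) needed (i) and (vi), now all done → (ix).
(x) needed (viii) and (ix), now all done → (x).

(ii) → (iii) → (i) → (iv) → (vi) → (v) → (vii) → (viii) → (ix) → (x)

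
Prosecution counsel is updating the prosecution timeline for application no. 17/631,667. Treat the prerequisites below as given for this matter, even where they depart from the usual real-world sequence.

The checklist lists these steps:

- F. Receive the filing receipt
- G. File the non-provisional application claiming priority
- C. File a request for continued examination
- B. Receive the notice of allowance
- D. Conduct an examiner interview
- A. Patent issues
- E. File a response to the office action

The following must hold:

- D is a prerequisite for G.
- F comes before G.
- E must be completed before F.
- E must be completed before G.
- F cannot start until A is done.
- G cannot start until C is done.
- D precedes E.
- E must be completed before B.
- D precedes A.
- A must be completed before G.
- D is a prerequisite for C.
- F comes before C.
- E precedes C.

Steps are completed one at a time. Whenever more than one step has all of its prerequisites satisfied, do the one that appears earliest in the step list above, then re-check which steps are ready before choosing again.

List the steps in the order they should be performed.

Only D has no prerequisites, so it is first.
A and E are both available; A is listed earlier → A.
E is the only step now ready → E.
F and B are both available; F is listed earlier → F.
Ready: C and B. C is listed earlier → C.
G now also ready, so the ready set is {G, B}; G is listed earlier → G.
Next only B has its prerequisites met → B.

D, A, E, F, C, G, B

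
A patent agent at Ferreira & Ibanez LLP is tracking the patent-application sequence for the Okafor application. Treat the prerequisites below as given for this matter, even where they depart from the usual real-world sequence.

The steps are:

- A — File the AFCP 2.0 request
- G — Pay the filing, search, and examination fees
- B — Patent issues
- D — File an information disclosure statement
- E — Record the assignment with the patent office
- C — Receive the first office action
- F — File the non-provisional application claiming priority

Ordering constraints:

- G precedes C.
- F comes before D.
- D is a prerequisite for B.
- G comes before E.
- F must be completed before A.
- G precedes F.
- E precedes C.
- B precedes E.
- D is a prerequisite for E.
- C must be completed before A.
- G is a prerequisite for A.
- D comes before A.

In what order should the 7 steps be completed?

G, F, D, B, E, C, A

G has no prerequisites → G first.
Next only F has its prerequisites met → F.
Next only D has its prerequisites met → D.
B needed D, now all done → B.
Next only E has its prerequisites met → E.
That leaves C as the only ready step → C.
A needed G, D, C and F, now all done → A.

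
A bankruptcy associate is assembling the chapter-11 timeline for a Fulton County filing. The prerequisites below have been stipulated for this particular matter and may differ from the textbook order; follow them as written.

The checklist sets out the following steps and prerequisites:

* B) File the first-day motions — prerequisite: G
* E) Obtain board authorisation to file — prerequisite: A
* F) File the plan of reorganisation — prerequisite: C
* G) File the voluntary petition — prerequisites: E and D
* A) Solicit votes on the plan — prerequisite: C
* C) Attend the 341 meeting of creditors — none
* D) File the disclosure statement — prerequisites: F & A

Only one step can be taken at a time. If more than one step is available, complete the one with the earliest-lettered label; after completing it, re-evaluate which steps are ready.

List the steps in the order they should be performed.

C → A → E → F → D → G → B

Only C has no prerequisites, so it is first.
Ready: A and F. A has the earlier label → A.
E now also ready, so the ready set is {E, F}; E has the earlier label → E.
That leaves F as the only ready step → F.
Next only D has its prerequisites met → D.
That leaves G as the only ready step → G.
B is the only step now ready → B.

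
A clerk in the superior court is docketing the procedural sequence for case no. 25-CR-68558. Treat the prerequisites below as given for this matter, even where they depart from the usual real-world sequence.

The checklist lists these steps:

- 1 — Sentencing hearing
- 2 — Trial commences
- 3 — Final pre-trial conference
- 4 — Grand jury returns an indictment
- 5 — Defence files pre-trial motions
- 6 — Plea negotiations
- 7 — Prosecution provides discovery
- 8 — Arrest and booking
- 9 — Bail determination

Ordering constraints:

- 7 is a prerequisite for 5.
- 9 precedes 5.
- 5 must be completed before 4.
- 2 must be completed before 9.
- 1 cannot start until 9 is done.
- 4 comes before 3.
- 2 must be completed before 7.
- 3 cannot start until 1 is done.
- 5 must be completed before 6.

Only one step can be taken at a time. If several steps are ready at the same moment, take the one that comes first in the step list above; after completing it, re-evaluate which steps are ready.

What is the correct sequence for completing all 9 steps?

2 and 8 have no prerequisites; 2 is listed earlier, so 2 is first.
Now 7, 8 and 9 have their prerequisites met. 7 is listed earlier, so 7 next.
8 and 9 are both available; 8 is listed earlier → 8.
9 needed 2, now all done → 9.
Ready: 1 and 5. 1 is listed earlier → 1.
5 needed 7 and 9, now all done → 5.
Ready: 4 and 6. 4 is listed earlier → 4.
3 now also ready, so the ready set is {3, 6}; 3 is listed earlier → 3.
6 needed 5, now all done → 6.

2 → 7 → 8 → 9 → 1 → 5 → 4 → 3 → 6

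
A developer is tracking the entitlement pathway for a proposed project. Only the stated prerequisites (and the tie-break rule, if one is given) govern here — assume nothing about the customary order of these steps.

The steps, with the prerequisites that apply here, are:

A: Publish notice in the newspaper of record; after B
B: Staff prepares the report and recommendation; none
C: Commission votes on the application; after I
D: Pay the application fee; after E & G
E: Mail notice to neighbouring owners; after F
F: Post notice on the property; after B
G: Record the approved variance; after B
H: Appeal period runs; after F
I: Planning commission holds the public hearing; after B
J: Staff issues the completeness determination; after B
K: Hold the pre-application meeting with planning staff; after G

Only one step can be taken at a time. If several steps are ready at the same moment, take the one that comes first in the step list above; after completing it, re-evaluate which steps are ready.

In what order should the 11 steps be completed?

Only B has no prerequisites, so it is first.
Ready: A, F, G, I and J. A is listed earlier → A.
Ready: F, G, I and J. F is listed earlier → F.
Ready: E, G, H, I and J. E is listed earlier → E.
Now G, H, I and J have their prerequisites met. G is listed earlier, so G next.
Now D, H, I, J and K have their prerequisites met. D is listed earlier, so D next.
Ready: H, I, J and K. H is listed earlier → H.
I, J and K are all available; I is listed earlier → I.
Ready: C, J and K. C is listed earlier → C.
J and K are both available; J is listed earlier → J.
That leaves K as the only ready step → K.

B A F E G D H I C J K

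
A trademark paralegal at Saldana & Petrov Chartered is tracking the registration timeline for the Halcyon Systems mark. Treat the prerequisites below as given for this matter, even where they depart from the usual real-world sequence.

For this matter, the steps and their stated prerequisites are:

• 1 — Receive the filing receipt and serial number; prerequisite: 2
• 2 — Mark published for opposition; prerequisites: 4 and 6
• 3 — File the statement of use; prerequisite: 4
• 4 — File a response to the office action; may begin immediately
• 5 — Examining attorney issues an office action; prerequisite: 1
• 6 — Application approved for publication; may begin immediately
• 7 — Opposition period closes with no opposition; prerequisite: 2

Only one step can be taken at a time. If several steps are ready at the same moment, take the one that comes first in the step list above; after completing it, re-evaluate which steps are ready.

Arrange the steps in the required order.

Nothing is required for 4 and 6. 4 is listed earlier → 4 first.
3 now also ready, so the ready set is {3, 6}; 3 is listed earlier → 3.
6 is the only step now ready → 6.
Next only 2 has its prerequisites met → 2.
Now 1 and 7 have their prerequisites met. 1 is listed earlier, so 1 next.
5 now also ready, so the ready set is {5, 7}; 5 is listed earlier → 5.
7 is the only step now ready → 7.

4, 3, 6, 2, 1, 5, 7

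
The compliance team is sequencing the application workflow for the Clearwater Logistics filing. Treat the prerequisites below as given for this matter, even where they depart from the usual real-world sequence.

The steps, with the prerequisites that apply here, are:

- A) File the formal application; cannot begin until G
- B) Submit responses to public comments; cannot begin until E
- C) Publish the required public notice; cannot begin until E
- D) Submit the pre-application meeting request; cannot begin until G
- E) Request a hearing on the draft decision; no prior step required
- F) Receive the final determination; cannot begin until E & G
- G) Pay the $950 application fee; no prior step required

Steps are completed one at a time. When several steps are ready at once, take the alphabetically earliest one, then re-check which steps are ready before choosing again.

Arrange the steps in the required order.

E and G have no prerequisites; E has the earlier label, so E is first.
B and C now also ready, so the ready set is {B, C, G}; B has the earlier label → B.
C and G are both available; C has the earlier label → C.
G is the only step now ready → G.
Ready: A, D and F. A has the earlier label → A.
Ready: D and F. D has the earlier label → D.
Next only F has its prerequisites met → F.

E, B, C, G, A, D, F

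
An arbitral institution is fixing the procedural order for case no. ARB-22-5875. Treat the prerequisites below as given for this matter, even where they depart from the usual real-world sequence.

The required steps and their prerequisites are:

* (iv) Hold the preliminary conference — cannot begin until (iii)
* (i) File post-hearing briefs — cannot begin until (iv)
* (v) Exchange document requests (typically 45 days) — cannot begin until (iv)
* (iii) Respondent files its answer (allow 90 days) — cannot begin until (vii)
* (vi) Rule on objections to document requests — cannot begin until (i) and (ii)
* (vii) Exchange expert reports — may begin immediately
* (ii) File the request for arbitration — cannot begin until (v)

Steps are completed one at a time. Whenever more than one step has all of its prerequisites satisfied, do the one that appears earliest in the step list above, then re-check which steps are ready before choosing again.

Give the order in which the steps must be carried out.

(vii) has no prerequisites → (vii) first.
(iii) needed (vii), now all done → (iii).
(iv) needed (iii), now all done → (iv).
Now (i) and (v) have their prerequisites met. (i) is listed earlier, so (i) next.
That leaves (v) as the only ready step → (v).
(ii) needed (v), now all done → (ii).
(vi) is the only step now ready → (vi).

(vii) → (iii) → (iv) → (i) → (v) → (ii) → (vi)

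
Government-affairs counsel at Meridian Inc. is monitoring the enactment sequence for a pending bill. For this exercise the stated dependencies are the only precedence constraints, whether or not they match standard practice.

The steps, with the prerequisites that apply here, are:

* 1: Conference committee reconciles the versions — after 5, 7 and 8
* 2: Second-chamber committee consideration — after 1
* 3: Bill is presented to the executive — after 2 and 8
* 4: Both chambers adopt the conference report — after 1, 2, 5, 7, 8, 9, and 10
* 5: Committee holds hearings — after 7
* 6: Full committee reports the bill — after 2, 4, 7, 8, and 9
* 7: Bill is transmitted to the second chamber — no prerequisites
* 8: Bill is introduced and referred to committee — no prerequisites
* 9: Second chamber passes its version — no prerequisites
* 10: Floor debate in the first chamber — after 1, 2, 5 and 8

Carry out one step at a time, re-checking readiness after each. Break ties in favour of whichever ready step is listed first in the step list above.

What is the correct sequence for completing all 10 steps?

7, 5, 8, 1, 2, 3, 9, 10, 4, 6

7, 8 and 9 have no prerequisites; 7 is listed earlier, so 7 is first.
5 now also ready, so the ready set is {5, 8, 9}; 5 is listed earlier → 5.
Ready: 8 and 9. 8 is listed earlier → 8.
Now 1 and 9 have their prerequisites met. 1 is listed earlier, so 1 next.
Now 2 and 9 have their prerequisites met. 2 is listed earlier, so 2 next.
3, 9 and 10 are all available; 3 is listed earlier → 3.
Ready: 9 and 10. 9 is listed earlier → 9.
10 is the only step now ready → 10.
Next only 4 has its prerequisites met → 4.
6 needed 2, 4, 7, 8 and 9, now all done → 6.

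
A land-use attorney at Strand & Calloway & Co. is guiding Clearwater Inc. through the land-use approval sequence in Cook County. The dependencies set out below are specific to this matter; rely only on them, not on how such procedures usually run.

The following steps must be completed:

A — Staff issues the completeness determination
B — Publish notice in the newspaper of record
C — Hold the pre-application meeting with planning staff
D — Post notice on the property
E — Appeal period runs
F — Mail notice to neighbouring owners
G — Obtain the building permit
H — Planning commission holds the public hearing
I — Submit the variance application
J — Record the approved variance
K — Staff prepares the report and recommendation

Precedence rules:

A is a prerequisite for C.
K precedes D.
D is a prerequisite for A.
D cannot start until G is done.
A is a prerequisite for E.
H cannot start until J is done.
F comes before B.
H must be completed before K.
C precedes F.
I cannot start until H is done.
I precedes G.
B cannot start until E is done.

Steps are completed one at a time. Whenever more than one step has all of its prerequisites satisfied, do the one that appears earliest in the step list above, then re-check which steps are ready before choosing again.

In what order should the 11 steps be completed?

J, H, I, G, K, D, A, C, E, F, B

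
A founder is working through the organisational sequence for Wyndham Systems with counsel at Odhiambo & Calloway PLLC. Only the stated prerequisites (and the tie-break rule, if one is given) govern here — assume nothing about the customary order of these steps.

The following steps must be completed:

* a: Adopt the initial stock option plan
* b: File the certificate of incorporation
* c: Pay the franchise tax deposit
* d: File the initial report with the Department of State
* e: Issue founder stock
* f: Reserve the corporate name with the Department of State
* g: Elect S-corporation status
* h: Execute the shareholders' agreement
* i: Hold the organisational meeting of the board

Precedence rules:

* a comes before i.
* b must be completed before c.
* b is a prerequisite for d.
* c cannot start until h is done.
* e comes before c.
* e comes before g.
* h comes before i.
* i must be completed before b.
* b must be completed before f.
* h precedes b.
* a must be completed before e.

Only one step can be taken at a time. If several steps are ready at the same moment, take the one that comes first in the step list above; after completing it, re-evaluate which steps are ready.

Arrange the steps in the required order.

a, e, g, h, i, b, c, d, f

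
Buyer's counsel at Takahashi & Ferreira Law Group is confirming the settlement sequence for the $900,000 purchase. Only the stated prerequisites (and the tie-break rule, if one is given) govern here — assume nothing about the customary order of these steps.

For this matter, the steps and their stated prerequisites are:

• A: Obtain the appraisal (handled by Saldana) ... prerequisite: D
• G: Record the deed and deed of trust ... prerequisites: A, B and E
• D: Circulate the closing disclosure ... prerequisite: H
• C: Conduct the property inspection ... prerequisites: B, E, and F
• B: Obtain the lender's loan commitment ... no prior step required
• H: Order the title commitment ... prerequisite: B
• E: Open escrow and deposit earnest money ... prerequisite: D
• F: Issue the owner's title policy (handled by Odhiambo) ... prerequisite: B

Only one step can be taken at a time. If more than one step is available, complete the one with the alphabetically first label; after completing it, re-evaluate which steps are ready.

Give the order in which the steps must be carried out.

B has no prerequisites → B first.
F and H are both available; F has the earlier label → F.
H needed B, now all done → H.
That leaves D as the only ready step → D.
Ready: A and E. A has the earlier label → A.
E needed D, now all done → E.
C and G are both available; C has the earlier label → C.
G needed A, B and E, now all done → G.

B → F → H → D → A → E → C → G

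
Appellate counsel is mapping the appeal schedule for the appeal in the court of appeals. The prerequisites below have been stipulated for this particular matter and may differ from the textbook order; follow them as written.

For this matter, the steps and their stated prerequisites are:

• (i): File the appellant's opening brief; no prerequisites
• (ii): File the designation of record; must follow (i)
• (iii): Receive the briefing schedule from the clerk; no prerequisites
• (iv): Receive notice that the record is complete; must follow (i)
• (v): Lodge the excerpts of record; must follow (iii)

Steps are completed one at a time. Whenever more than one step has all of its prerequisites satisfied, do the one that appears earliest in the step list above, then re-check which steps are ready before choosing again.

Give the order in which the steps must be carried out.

(i), (ii), (iii), (iv), (v)

(i) and (iii) have no prerequisites; (i) is listed earlier, so (i) is first.
(ii) and (iv) now also ready, so the ready set is {(ii), (iii), (iv)}; (ii) is listed earlier → (ii).
(iii) and (iv) are both available; (iii) is listed earlier → (iii).
(iv) and (v) are both available; (iv) is listed earlier → (iv).
That leaves (v) as the only ready step → (v).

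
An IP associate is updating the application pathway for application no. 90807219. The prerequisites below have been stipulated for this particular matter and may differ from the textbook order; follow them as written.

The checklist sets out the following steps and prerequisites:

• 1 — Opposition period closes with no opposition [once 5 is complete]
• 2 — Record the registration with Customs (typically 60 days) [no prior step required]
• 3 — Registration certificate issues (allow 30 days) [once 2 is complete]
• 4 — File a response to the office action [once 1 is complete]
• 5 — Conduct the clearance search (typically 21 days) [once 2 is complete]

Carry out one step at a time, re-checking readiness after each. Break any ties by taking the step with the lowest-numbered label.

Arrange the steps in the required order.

2, 3, 5, 1, 4

Only 2 has no prerequisites, so it is first.
Ready: 3 and 5. 3 has the earlier label → 3.
5 is the only step now ready → 5.
1 needed 5, now all done → 1.
4 is the only step now ready → 4.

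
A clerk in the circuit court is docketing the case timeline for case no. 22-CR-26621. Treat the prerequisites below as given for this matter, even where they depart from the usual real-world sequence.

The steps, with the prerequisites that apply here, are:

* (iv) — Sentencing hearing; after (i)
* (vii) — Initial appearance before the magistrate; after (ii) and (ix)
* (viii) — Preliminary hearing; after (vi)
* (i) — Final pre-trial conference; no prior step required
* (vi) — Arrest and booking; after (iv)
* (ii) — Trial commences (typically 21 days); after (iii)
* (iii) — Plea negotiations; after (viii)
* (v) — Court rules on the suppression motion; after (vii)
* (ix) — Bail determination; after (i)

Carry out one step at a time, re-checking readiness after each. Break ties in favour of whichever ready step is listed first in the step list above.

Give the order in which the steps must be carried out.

(i), (iv), (vi), (viii), (iii), (ii), (ix), (vii), (v)

(i) is the only step with nothing outstanding, so it goes first.
Ready: (iv) and (ix). (iv) is listed earlier → (iv).
(vi) and (ix) are both available; (vi) is listed earlier → (vi).
(viii) and (ix) are both available; (viii) is listed earlier → (viii).
(iii) now also ready, so the ready set is {(iii), (ix)}; (iii) is listed earlier → (iii).
(ii) now also ready, so the ready set is {(ii), (ix)}; (ii) is listed earlier → (ii).
That leaves (ix) as the only ready step → (ix).
Next only (vii) has its prerequisites met → (vii).
(v) is the only step now ready → (v).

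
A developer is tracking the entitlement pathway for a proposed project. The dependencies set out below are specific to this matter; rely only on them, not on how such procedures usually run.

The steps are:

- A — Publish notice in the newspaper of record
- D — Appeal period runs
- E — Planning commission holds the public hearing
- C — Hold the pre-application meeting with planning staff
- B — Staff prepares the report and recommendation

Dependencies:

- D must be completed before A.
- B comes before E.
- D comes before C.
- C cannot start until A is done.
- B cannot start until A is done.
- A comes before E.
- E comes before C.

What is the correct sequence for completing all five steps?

D A B E C

D is the only step with nothing outstanding, so it goes first.
A is the only step now ready → A.
B is the only step now ready → B.
E is the only step now ready → E.
C needed A, D and E, now all done → C.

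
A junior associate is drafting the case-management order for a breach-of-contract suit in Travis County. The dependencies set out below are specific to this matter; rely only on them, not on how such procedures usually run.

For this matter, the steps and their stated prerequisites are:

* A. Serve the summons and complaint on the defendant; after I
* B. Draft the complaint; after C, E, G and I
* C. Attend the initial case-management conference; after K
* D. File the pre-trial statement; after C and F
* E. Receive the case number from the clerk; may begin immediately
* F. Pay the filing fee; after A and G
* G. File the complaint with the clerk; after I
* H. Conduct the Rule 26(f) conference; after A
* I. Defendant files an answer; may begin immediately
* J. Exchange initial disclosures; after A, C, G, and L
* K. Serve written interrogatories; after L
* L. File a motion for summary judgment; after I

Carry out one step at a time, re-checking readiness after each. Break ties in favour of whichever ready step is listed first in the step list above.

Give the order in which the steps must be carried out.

E I A G F H L K C B D J

E and I have no prerequisites; E is listed earlier, so E is first.
I is the only step now ready → I.
A, G and L are all available; A is listed earlier → A.
Now G, H and L have their prerequisites met. G is listed earlier, so G next.
F now also ready, so the ready set is {F, H, L}; F is listed earlier → F.
Ready: H and L. H is listed earlier → H.
That leaves L as the only ready step → L.
K is the only step now ready → K.
That leaves C as the only ready step → C.
Now B, D and J have their prerequisites met. B is listed earlier, so B next.
D and J are both available; D is listed earlier → D.
J needed A, C, G and L, now all done → J.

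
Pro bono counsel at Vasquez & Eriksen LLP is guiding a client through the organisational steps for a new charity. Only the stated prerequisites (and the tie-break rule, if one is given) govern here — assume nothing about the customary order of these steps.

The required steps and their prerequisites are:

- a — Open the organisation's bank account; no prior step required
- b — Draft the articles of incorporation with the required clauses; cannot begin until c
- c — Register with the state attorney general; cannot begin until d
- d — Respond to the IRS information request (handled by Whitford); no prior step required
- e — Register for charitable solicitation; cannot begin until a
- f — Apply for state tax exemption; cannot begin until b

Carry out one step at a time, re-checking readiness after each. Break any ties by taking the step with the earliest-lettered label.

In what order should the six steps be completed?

a → d → c → b → e → f

a and d have no prerequisites; a has the earlier label, so a is first.
d and e are both available; d has the earlier label → d.
Ready: c and e. c has the earlier label → c.
b and e are both available; b has the earlier label → b.
f now also ready, so the ready set is {e, f}; e has the earlier label → e.
f needed b, now all done → f.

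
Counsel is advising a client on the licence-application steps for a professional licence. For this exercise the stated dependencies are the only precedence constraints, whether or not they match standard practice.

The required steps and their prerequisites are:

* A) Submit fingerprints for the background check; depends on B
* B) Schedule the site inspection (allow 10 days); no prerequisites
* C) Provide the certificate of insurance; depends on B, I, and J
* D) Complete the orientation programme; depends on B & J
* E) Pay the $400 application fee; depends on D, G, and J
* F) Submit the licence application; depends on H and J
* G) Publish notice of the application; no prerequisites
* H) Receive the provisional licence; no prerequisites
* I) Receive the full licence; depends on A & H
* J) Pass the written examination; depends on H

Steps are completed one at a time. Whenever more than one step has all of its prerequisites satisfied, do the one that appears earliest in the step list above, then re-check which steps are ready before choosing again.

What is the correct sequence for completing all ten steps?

B, A, G, H, I, J, C, D, E, F

B, G and H have no prerequisites; B is listed earlier, so B is first.
A now also ready, so the ready set is {A, G, H}; A is listed earlier → A.
G and H are both available; G is listed earlier → G.
Next only H has its prerequisites met → H.
Ready: I and J. I is listed earlier → I.
Next only J has its prerequisites met → J.
Ready: C, D and F. C is listed earlier → C.
Now D and F have their prerequisites met. D is listed earlier, so D next.
E now also ready, so the ready set is {E, F}; E is listed earlier → E.
F needed H and J, now all done → F.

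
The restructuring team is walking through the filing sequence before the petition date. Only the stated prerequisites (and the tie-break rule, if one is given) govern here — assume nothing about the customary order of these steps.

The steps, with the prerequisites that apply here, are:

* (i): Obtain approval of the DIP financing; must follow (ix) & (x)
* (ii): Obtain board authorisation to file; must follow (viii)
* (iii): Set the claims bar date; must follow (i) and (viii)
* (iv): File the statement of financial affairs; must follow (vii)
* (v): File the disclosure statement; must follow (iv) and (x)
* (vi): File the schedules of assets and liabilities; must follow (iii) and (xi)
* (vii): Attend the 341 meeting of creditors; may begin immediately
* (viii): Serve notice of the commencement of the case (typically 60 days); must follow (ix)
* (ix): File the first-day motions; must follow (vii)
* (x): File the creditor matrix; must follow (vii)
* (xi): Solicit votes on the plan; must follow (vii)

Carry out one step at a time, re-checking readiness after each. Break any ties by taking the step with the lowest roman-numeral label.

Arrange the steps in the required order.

(vii) is the only step with nothing outstanding, so it goes first.
(iv), (ix), (x) and (xi) are all available; (iv) has the earlier label → (iv).
(ix), (x) and (xi) are all available; (ix) has the earlier label → (ix).
Now (viii), (x) and (xi) have their prerequisites met. (viii) has the earlier label, so (viii) next.
(ii) now also ready, so the ready set is {(ii), (x), (xi)}; (ii) has the earlier label → (ii).
Now (x) and (xi) have their prerequisites met. (x) has the earlier label, so (x) next.
(i) and (v) now also ready, so the ready set is {(i), (v), (xi)}; (i) has the earlier label → (i).
(iii), (v) and (xi) are all available; (iii) has the earlier label → (iii).
Ready: (v) and (xi). (v) has the earlier label → (v).
(xi) is the only step now ready → (xi).
(vi) is the only step now ready → (vi).

(vii) → (iv) → (ix) → (viii) → (ii) → (x) → (i) → (iii) → (v) → (xi) → (vi)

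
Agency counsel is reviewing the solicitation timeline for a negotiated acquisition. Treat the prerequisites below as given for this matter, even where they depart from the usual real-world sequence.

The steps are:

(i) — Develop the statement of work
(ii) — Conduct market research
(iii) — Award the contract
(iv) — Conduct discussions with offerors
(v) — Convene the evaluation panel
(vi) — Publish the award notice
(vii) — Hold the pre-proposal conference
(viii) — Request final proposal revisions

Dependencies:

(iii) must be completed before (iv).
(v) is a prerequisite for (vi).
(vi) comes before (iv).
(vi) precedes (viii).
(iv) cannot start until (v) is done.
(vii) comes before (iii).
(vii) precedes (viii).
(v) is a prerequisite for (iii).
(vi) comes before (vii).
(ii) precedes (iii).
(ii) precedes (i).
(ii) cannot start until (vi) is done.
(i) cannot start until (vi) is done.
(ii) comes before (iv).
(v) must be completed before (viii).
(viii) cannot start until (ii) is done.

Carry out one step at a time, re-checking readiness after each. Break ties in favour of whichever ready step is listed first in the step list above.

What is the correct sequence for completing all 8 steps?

(v) has no prerequisites → (v) first.
Next only (vi) has its prerequisites met → (vi).
Ready: (ii) and (vii). (ii) is listed earlier → (ii).
(i) and (vii) are both available; (i) is listed earlier → (i).
(vii) needed (vi), now all done → (vii).
Ready: (iii) and (viii). (iii) is listed earlier → (iii).
(iv) and (viii) are both available; (iv) is listed earlier → (iv).
(viii) needed (ii), (v), (vi) and (vii), now all done → (viii).

(v), (vi), (ii), (i), (vii), (iii), (iv), (viii)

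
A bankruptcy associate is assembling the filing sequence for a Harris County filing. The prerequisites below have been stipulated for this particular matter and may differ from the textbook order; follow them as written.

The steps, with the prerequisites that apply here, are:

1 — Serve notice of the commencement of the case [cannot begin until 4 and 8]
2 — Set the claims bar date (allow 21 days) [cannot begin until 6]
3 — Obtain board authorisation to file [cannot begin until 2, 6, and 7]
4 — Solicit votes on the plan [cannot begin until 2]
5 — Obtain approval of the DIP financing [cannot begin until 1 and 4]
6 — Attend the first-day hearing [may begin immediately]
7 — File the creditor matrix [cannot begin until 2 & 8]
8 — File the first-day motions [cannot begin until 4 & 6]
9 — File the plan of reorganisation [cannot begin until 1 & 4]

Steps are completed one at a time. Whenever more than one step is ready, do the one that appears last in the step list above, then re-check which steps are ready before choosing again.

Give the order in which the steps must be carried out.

6, 2, 4, 8, 7, 3, 1, 9, 5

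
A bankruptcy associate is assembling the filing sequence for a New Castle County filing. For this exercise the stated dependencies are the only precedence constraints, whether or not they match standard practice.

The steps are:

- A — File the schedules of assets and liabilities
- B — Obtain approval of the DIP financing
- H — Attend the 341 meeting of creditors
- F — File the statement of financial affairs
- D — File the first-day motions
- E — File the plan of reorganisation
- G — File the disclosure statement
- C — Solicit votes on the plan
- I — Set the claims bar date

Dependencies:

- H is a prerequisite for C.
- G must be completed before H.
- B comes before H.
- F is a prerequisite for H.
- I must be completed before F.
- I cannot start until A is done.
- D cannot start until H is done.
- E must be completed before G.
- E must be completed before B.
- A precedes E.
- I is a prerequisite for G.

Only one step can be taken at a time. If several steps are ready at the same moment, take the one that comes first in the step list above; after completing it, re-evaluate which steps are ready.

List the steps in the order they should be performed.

A has no prerequisites → A first.
E and I are both available; E is listed earlier → E.
B and I are both available; B is listed earlier → B.
I needed A, now all done → I.
F and G are both available; F is listed earlier → F.
G needed E and I, now all done → G.
H needed B, F and G, now all done → H.
Ready: D and C. D is listed earlier → D.
C needed H, now all done → C.

A, E, B, I, F, G, H, D, C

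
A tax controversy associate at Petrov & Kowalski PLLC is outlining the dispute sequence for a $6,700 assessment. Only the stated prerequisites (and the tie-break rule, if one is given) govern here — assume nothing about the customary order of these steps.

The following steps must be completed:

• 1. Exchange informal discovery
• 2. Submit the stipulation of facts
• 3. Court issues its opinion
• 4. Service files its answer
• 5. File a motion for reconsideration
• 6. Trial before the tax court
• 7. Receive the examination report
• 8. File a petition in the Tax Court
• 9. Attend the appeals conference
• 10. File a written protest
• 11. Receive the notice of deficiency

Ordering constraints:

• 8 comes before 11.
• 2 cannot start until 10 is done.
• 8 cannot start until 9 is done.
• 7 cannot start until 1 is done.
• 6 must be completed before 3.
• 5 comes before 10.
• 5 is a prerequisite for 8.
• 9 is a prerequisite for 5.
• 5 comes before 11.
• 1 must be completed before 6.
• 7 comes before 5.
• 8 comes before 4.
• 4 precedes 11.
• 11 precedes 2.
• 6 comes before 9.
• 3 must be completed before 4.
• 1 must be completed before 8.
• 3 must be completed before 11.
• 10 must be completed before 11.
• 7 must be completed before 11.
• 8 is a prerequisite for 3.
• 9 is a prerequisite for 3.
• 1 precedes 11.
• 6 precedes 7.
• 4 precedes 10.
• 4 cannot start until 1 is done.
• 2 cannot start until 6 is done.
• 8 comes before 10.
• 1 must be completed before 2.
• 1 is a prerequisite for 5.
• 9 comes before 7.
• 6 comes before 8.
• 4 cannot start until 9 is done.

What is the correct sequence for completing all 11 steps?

1 6 9 7 5 8 3 4 10 11 2

1 is the only step with nothing outstanding, so it goes first.
Next only 6 has its prerequisites met → 6.
9 needed 6, now all done → 9.
That leaves 7 as the only ready step → 7.
Next only 5 has its prerequisites met → 5.
8 needed 1, 5, 6 and 9, now all done → 8.
Next only 3 has its prerequisites met → 3.
4 needed 1, 3, 8 and 9, now all done → 4.
Next only 10 has its prerequisites met → 10.
11 needed 1, 3, 4, 5, 7, 8 and 10, now all done → 11.
2 is the only step now ready → 2.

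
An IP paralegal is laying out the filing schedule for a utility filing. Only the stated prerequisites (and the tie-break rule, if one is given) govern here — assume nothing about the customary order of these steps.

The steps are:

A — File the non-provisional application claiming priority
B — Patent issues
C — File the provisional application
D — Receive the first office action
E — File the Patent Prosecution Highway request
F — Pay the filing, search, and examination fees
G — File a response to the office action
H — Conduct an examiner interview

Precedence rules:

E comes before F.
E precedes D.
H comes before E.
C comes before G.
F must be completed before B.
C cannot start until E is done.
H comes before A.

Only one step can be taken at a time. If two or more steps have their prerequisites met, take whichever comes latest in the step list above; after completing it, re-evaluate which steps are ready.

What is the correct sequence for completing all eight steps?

H is the only step with nothing outstanding, so it goes first.
E and A are both available; E is listed later → E.
Now F, D, C and A have their prerequisites met. F is listed later, so F next.
B now also ready, so the ready set is {D, C, B, A}; D is listed later → D.
Ready: C, B and A. C is listed later → C.
Now G, B and A have their prerequisites met. G is listed later, so G next.
B and A are both available; B is listed later → B.
That leaves A as the only ready step → A.

H → E → F → D → C → G → B → A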